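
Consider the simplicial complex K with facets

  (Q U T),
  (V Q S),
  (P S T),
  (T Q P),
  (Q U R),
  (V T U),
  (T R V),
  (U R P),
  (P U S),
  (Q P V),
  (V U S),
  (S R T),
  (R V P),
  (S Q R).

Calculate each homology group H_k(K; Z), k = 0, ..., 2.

We work with the vertex ordering P < Q < R < S < T < U < V. The simplices of K, each written with vertices in increasing order, are:

  0-simplices (7): P, Q, R, S, T, U, V
  1-simplices (21): PQ, PR, PS, PT, PU, PV, QR, QS, QT, QU, QV, RS, RT, RU, RV, ST, SU, SV, TU, TV, UV
  2-simplices (14): PQT, PQV, PRU, PRV, PST, PSU, QRS, QRU, QSV, QTU, RST, RTV, SUV, TUV

so the chain groups are C_0 ≅ Z^7, C_1 ≅ Z^21, C_2 ≅ Z^14.

∂_1: C_1 → C_0 sends each edge [p,q] (with p < q) to q − p. For instance
  ∂SV = V − S.
As a 7×21 matrix over Z this has rank 6, with invariant factors (1,1,1,1,1,1).

∂_2: C_2 → C_1 acts by ∂[p,q,r] = [q,r] − [p,r] + [p,q]. For instance
  ∂PST = ST − PT + PS,
  ∂QRU = RU − QU + QR.
The 21×14 boundary matrix has rank 13 and Smith normal form diag(1,1,1,1,1,1,1,1,1,1,1,1,1).

Computing H_k = (kernel of ∂_k) / (image of ∂_{k+1}):

  H_0: rank C_0 − rank ∂_1 = 7 − 6 = 1, and the invariant factors of ∂_1 are all 1, so H_0 = Z.
  H_1: rank ker ∂_1 − rank ∂_2 = (21 − 6) − 13 = 2, and the invariant factors of ∂_2 are all 1, so H_1 = Z^2.
  H_2: rank ker ∂_2 − rank ∂_3 = (14 − 13) − 0 = 1, and there is no ∂_3, so H_2 = Z.

H_0 = Z,  H_1 = Z^2,  H_2 = Z.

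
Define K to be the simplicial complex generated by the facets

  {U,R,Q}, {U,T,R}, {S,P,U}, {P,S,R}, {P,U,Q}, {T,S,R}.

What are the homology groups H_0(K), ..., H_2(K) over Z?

Take the total order P < Q < R < S < T < U on the vertex set. Then K (dimension 2) consists of the simplices:

  0-simplices (6): P, Q, R, S, T, U
  1-simplices (12): PQ, PR, PS, PU, QR, QU, RS, RT, RU, ST, SU, TU
  2-simplices (6): PQU, PRS, PSU, QRU, RST, RTU

so the chain groups are C_0 ≅ Z^6, C_1 ≅ Z^12, C_2 ≅ Z^6.

Boundary ∂_1: C_1 → C_0 is given by ∂[p,q] = [q] − [p]. For instance
  ∂QU = U − Q.
As a 6×12 matrix over Z this has rank 5, with invariant factors (1,1,1,1,1).

The boundary map ∂_2: C_2 → C_1 sends each 2-simplex [p,q,r] to [q,r] − [p,r] + [p,q]. For instance
  ∂PRS = RS − PS + PR,
  ∂PSU = SU − PU + PS.
This gives a 12×6 integer matrix of rank 6; reducing to Smith normal form yields diagonal entries (1,1,1,1,1,1).

From H_k ≅ ker(∂_k) / im(∂_{k+1}) we obtain:

  H_0: rank C_0 − rank ∂_1 = 6 − 5 = 1, and the invariant factors of ∂_1 are all 1, so H_0 = Z.
  H_1: rank ker ∂_1 − rank ∂_2 = (12 − 5) − 6 = 1, and the invariant factors of ∂_2 are all 1, so H_1 = Z.
  H_2: rank ker ∂_2 − rank ∂_3 = (6 − 6) − 0 = 0, and there is no ∂_3, so H_2 = 0.

H_0 ≅ Z,  H_1 ≅ Z,  H_2 = 0.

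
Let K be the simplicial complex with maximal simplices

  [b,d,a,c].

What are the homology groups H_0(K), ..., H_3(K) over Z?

H_0 = Z,  H_1 = 0,  H_2 = 0,  H_3 = 0.

Fix the vertex order a < b < c < d and write every simplex with vertices in increasing order. Then dim K = 3 and the simplices of K are:

  0-simplices (4): a, b, c, d
  1-simplices (6): ab, ac, ad, bc, bd, cd
  2-simplices (4): abc, abd, acd, bcd
  3-simplices (1): abcd

so the chain groups are C_0 ≅ Z^4, C_1 ≅ Z^6, C_2 ≅ Z^4, C_3 ≅ Z^1.

Boundary ∂_1: C_1 → C_0 sends each edge [p,q] (with p < q) to q − p.
As a 4×6 matrix over Z this has rank 3, with invariant factors (1,1,1).

The boundary map ∂_2: C_2 → C_1 maps a triangle to the signed sum of its edges. For instance
  ∂abc = bc − ac + ab,
  ∂bcd = cd − bd + bc.
The 6×4 boundary matrix has rank 3 and Smith normal form diag(1,1,1).

The boundary map ∂_3: C_3 → C_2 sends each 3-simplex σ to the alternating sum Σ_i (−1)^i (σ with its i-th vertex removed). For instance
  ∂abcd = bcd − acd + abd − abc.
The 4×1 boundary matrix has rank 1 and Smith normal form diag(1).

Now H_k = ker ∂_k / im ∂_{k+1}, so:

  H_0: rank C_0 − rank ∂_1 = 4 − 3 = 1, and the invariant factors of ∂_1 are all 1, so H_0 = Z.
  H_1: rank ker ∂_1 − rank ∂_2 = (6 − 3) − 3 = 0, and the invariant factors of ∂_2 are all 1, so H_1 = 0.
  H_2: rank ker ∂_2 − rank ∂_3 = (4 − 3) − 1 = 0, and the invariant factors of ∂_3 are all 1, so H_2 = 0.
  H_3: rank ker ∂_3 − rank ∂_4 = (1 − 1) − 0 = 0, and there is no ∂_4, so H_3 = 0.

As a check, the Euler characteristic is 4 − 6 + 4 − 1 = 1, which agrees with 1 − 0 + 0 − 0 = 1.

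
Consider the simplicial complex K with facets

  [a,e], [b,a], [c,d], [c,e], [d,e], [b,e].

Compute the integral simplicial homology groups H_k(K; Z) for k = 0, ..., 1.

H_0 ≅ Z,  H_1 ≅ Z^2.

K has 5 vertices, 6 edges.
rank ∂_0 = 0, rank ∂_1 = 4 ⇒ b_0 = 5 − 0 − 4 = 1; all invariant factors of ∂_1 are 1 so no torsion. So H_0 = Z.
rank ∂_1 = 4, rank ∂_2 = 0 ⇒ b_1 = 6 − 4 − 0 = 2. So H_1 = Z^2.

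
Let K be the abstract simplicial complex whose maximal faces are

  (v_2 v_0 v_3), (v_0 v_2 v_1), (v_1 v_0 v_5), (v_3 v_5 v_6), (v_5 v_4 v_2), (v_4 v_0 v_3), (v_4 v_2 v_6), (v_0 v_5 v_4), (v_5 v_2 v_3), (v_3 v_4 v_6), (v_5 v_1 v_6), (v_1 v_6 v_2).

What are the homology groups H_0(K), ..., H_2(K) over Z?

Fix the vertex order v_0 < v_1 < v_2 < v_3 < v_4 < v_5 < v_6 and write every simplex with vertices in increasing order. Then dim K = 2 and the simplices of K are:

  0-simplices (7): [v_0], [v_1], [v_2], [v_3], [v_4], [v_5], [v_6]
  1-simplices (18): (18 of them)
  2-simplices (12): (12 of them)

Hence C_0 ≅ Z^7, C_1 ≅ Z^18, C_2 ≅ Z^12.

∂_1: C_1 → C_0 is given by ∂[p,q] = [q] − [p].
As a 7×18 matrix over Z this has rank 6, with invariant factors (1,1,1,1,1,1).

The boundary map ∂_2: C_2 → C_1 acts by ∂[p,q,r] = [q,r] − [p,r] + [p,q]. For instance
  ∂[v_0,v_1,v_2] = [v_1,v_2] − [v_0,v_2] + [v_0,v_1],
  ∂[v_2,v_4,v_5] = [v_4,v_5] − [v_2,v_5] + [v_2,v_4].
The 18×12 boundary matrix has rank 12 and Smith normal form diag(1,1,1,1,1,1,1,1,1,1,1,2).

Now H_k = ker ∂_k / im ∂_{k+1}, so:

  H_0: rank C_0 − rank ∂_1 = 7 − 6 = 1, and the invariant factors of ∂_1 are all 1, so H_0 ≅ Z.
  H_1: rank ker ∂_1 − rank ∂_2 = (18 − 6) − 12 = 0, and ∂_2 has invariant factor 2 > 1, so H_1 ≅ Z/2Z.
  H_2: rank ker ∂_2 − rank ∂_3 = (12 − 12) − 0 = 0, and there is no ∂_3, so H_2 ≅ 0.

H_0 ≅ Z,  H_1 ≅ Z/2Z,  H_2 = 0.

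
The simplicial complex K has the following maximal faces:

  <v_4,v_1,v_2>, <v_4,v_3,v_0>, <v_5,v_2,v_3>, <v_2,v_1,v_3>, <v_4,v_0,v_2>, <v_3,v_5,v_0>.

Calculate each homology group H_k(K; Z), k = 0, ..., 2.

H_0 ≅ Z,  H_1 ≅ Z,  H_2 = 0.

Fix the vertex order v_0 < v_1 < v_2 < v_3 < v_4 < v_5 and write every simplex with vertices in increasing order. Then dim K = 2 and the simplices of K are:

  0-simplices (6): [v_0], [v_1], [v_2], [v_3], [v_4], [v_5]
  1-simplices (12): [v_0,v_2], [v_0,v_3], [v_0,v_4], [v_0,v_5], [v_1,v_2], [v_1,v_3], [v_1,v_4], [v_2,v_3], [v_2,v_4], [v_2,v_5], [v_3,v_4], [v_3,v_5]
  2-simplices (6): [v_0,v_2,v_4], [v_0,v_3,v_4], [v_0,v_3,v_5], [v_1,v_2,v_3], [v_1,v_2,v_4], [v_2,v_3,v_5]

so the chain groups are C_0 ≅ Z^6, C_1 ≅ Z^12, C_2 ≅ Z^6.

The boundary map ∂_1: C_1 → C_0 is given by ∂[p,q] = [q] − [p].
The 6×12 boundary matrix has rank 5 and Smith normal form diag(1,1,1,1,1).

Boundary ∂_2: C_2 → C_1 sends each 2-simplex [p,q,r] to [q,r] − [p,r] + [p,q]. For instance
  ∂[v_0,v_3,v_5] = [v_3,v_5] − [v_0,v_5] + [v_0,v_3],
  ∂[v_0,v_3,v_4] = [v_3,v_4] − [v_0,v_4] + [v_0,v_3].
As a 12×6 matrix over Z this has rank 6, with invariant factors (1,1,1,1,1,1).

From H_k ≅ ker(∂_k) / im(∂_{k+1}) we obtain:

  H_0: rank C_0 − rank ∂_1 = 6 − 5 = 1, and the invariant factors of ∂_1 are all 1, so H_0 ≅ Z.
  H_1: rank ker ∂_1 − rank ∂_2 = (12 − 5) − 6 = 1, and the invariant factors of ∂_2 are all 1, so H_1 ≅ Z.
  H_2: rank ker ∂_2 − rank ∂_3 = (6 − 6) − 0 = 0, and there is no ∂_3, so H_2 ≅ 0.

(K is a triangulation of the cylinder S^1 x I.)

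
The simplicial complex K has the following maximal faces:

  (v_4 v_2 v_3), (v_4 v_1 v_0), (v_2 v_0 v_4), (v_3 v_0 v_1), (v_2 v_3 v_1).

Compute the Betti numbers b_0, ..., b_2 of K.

Take the total order v_0 < v_1 < v_2 < v_3 < v_4 on the vertex set. Then K (dimension 2) consists of the simplices:

  0-simplices (5): [v_0], [v_1], [v_2], [v_3], [v_4]
  1-simplices (10): [v_0,v_1], [v_0,v_2], [v_0,v_3], [v_0,v_4], [v_1,v_2], [v_1,v_3], [v_1,v_4], [v_2,v_3], [v_2,v_4], [v_3,v_4]
  2-simplices (5): [v_0,v_1,v_3], [v_0,v_1,v_4], [v_0,v_2,v_4], [v_1,v_2,v_3], [v_2,v_3,v_4]

giving chain groups C_0 ≅ Z^5, C_1 ≅ Z^10, C_2 ≅ Z^5.

∂_1: C_1 → C_0 sends each edge [p,q] (with p < q) to q − p. For instance
  ∂[v_1,v_3] = [v_3] − [v_1].
This gives a 5×10 integer matrix of rank 4; reducing to Smith normal form yields diagonal entries (1,1,1,1).

The boundary map ∂_2: C_2 → C_1 acts by ∂[p,q,r] = [q,r] − [p,r] + [p,q]. For instance
  ∂[v_2,v_3,v_4] = [v_3,v_4] − [v_2,v_4] + [v_2,v_3],
  ∂[v_0,v_2,v_4] = [v_2,v_4] − [v_0,v_4] + [v_0,v_2].
The 10×5 boundary matrix has rank 5 and Smith normal form diag(1,1,1,1,1).

Computing H_k = (kernel of ∂_k) / (image of ∂_{k+1}):

  H_0: rank C_0 − rank ∂_1 = 5 − 4 = 1, and the invariant factors of ∂_1 are all 1, so H_0 ≅ Z.
  H_1: rank ker ∂_1 − rank ∂_2 = (10 − 4) − 5 = 1, and the invariant factors of ∂_2 are all 1, so H_1 ≅ Z.
  H_2: rank ker ∂_2 − rank ∂_3 = (5 − 5) − 0 = 0, and there is no ∂_3, so H_2 ≅ 0.

As a check, the Euler characteristic is 5 − 10 + 5 = 0, which agrees with 1 − 1 + 0 = 0.
(K is a triangulation of the Möbius band.)

Hence the Betti numbers are b_0 = 1, b_1 = 1, b_2 = 0.

b_0 = 1, b_1 = 1, b_2 = 0.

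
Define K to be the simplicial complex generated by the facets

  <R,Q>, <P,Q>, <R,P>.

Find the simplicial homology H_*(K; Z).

H_0 ≅ Z,  H_1 ≅ Z.

Order the vertices as P < Q < R. Listing each simplex with vertices in this order, K has dimension 1 with simplices:

  0-simplices (3): P, Q, R
  1-simplices (3): PQ, PR, QR

Hence C_0 ≅ Z^3, C_1 ≅ Z^3.

The boundary map ∂_1: C_1 → C_0 sends each edge [p,q] (with p < q) to q − p. For instance
  ∂QR = R − Q.
The resulting 3×3 matrix has rank 2, and its Smith normal form has invariant factors (1,1).

Reading off H_k = ker ∂_k / im ∂_{k+1}:

  H_0: rank C_0 − rank ∂_1 = 3 − 2 = 1, and the invariant factors of ∂_1 are all 1, so H_0 ≅ Z.
  H_1: rank ker ∂_1 − rank ∂_2 = (3 − 2) − 0 = 1, and there is no ∂_2, so H_1 ≅ Z.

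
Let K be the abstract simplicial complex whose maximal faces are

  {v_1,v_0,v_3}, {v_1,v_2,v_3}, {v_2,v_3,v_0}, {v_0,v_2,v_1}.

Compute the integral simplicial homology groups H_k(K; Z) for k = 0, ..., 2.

Take the total order v_0 < v_1 < v_2 < v_3 on the vertex set. Then K (dimension 2) consists of the simplices:

  0-simplices (4): [v_0], [v_1], [v_2], [v_3]
  1-simplices (6): [v_0,v_1], [v_0,v_2], [v_0,v_3], [v_1,v_2], [v_1,v_3], [v_2,v_3]
  2-simplices (4): [v_0,v_1,v_2], [v_0,v_1,v_3], [v_0,v_2,v_3], [v_1,v_2,v_3]

giving chain groups C_0 ≅ Z^4, C_1 ≅ Z^6, C_2 ≅ Z^4.

∂_1: C_1 → C_0 is given by ∂[p,q] = [q] − [p]. For instance
  ∂[v_0,v_1] = [v_1] − [v_0].
As a 4×6 matrix over Z this has rank 3, with invariant factors (1,1,1).

Boundary ∂_2: C_2 → C_1 maps a triangle to the signed sum of its edges. For instance
  ∂[v_0,v_1,v_3] = [v_1,v_3] − [v_0,v_3] + [v_0,v_1],
  ∂[v_1,v_2,v_3] = [v_2,v_3] − [v_1,v_3] + [v_1,v_2].
The resulting 6×4 matrix has rank 3, and its Smith normal form has invariant factors (1,1,1).

Reading off H_k = ker ∂_k / im ∂_{k+1}:

  H_0: rank C_0 − rank ∂_1 = 4 − 3 = 1, and the invariant factors of ∂_1 are all 1, so H_0 ≅ Z.
  H_1: rank ker ∂_1 − rank ∂_2 = (6 − 3) − 3 = 0, and the invariant factors of ∂_2 are all 1, so H_1 ≅ 0.
  H_2: rank ker ∂_2 − rank ∂_3 = (4 − 3) − 0 = 1, and there is no ∂_3, so H_2 ≅ Z.

H_0 ≅ Z,  H_1 = 0,  H_2 ≅ Z.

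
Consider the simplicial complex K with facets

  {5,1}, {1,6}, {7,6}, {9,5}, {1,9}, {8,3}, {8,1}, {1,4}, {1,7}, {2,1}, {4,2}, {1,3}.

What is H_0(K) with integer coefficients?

Take the total order 1 < 2 < 3 < 4 < 5 < 6 < 7 < 8 < 9 on the vertex set. Then K (dimension 1) consists of the simplices:

  0-simplices (9): [1], [2], [3], [4], [5], [6], [7], [8], [9]
  1-simplices (12): [1,2], [1,3], [1,4], [1,5], [1,6], [1,7], [1,8], [1,9], [2,4], [3,8], [5,9], [6,7]

giving chain groups C_0 ≅ Z^9, C_1 ≅ Z^12.

∂_1: C_1 → C_0 sends each edge [p,q] (with p < q) to q − p. For instance
  ∂[1,5] = [5] − [1].
The 9×12 boundary matrix has rank 8 and Smith normal form diag(1,1,1,1,1,1,1,1).

From H_k ≅ ker(∂_k) / im(∂_{k+1}) we obtain:

  H_0: rank C_0 − rank ∂_1 = 9 − 8 = 1, and the invariant factors of ∂_1 are all 1, so H_0 ≅ Z.

H_0 ≅ Z.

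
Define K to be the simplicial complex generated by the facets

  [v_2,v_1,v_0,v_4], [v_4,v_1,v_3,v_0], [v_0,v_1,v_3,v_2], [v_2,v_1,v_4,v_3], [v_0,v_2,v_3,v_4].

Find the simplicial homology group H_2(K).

H_2 ≅ 0.

Take the total order v_0 < v_1 < v_2 < v_3 < v_4 on the vertex set. Then K (dimension 3) consists of the simplices:

  0-simplices (5): [v_0], [v_1], [v_2], [v_3], [v_4]
  1-simplices (10): [v_0,v_1], [v_0,v_2], [v_0,v_3], [v_0,v_4], [v_1,v_2], [v_1,v_3], [v_1,v_4], [v_2,v_3], [v_2,v_4], [v_3,v_4]
  2-simplices (10): [v_0,v_1,v_2], [v_0,v_1,v_3], [v_0,v_1,v_4], [v_0,v_2,v_3], [v_0,v_2,v_4], [v_0,v_3,v_4], [v_1,v_2,v_3], [v_1,v_2,v_4], [v_1,v_3,v_4], [v_2,v_3,v_4]
  3-simplices (5): [v_0,v_1,v_2,v_3], [v_0,v_1,v_2,v_4], [v_0,v_1,v_3,v_4], [v_0,v_2,v_3,v_4], [v_1,v_2,v_3,v_4]

giving chain groups C_0 ≅ Z^5, C_1 ≅ Z^10, C_2 ≅ Z^10, C_3 ≅ Z^5.

∂_1: C_1 → C_0 is given by ∂[p,q] = [q] − [p].
The resulting 5×10 matrix has rank 4, and its Smith normal form has invariant factors (1,1,1,1).

∂_2: C_2 → C_1 maps a triangle to the signed sum of its edges. For instance
  ∂[v_1,v_3,v_4] = [v_3,v_4] − [v_1,v_4] + [v_1,v_3],
  ∂[v_0,v_2,v_3] = [v_2,v_3] − [v_0,v_3] + [v_0,v_2].
As a 10×10 matrix over Z this has rank 6, with invariant factors (1,1,1,1,1,1).

The boundary map ∂_3: C_3 → C_2 sends each 3-simplex σ to the alternating sum Σ_i (−1)^i (σ with its i-th vertex removed). For instance
  ∂[v_0,v_1,v_2,v_3] = [v_1,v_2,v_3] − [v_0,v_2,v_3] + [v_0,v_1,v_3] − [v_0,v_1,v_2],
  ∂[v_0,v_1,v_2,v_4] = [v_1,v_2,v_4] − [v_0,v_2,v_4] + [v_0,v_1,v_4] − [v_0,v_1,v_2].
As a 10×5 matrix over Z this has rank 4, with invariant factors (1,1,1,1).

From H_k ≅ ker(∂_k) / im(∂_{k+1}) we obtain:

  H_2: rank ker ∂_2 − rank ∂_3 = (10 − 6) − 4 = 0, and the invariant factors of ∂_3 are all 1, so H_2 = 0.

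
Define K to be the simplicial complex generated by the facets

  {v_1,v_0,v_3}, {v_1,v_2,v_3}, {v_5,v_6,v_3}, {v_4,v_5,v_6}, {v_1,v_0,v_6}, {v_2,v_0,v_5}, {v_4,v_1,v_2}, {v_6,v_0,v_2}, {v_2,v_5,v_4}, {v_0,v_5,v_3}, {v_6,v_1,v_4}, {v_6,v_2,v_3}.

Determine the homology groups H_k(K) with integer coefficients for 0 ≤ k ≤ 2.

Fix the vertex order v_0 < v_1 < v_2 < v_3 < v_4 < v_5 < v_6 and write every simplex with vertices in increasing order. Then dim K = 2 and the simplices of K are:

  0-simplices (7): [v_0], [v_1], [v_2], [v_3], [v_4], [v_5], [v_6]
  1-simplices (18): (18 of them)
  2-simplices (12): (12 of them)

so the chain groups are C_0 ≅ Z^7, C_1 ≅ Z^18, C_2 ≅ Z^12.

∂_1: C_1 → C_0 sends each edge [p,q] (with p < q) to q − p. For instance
  ∂[v_0,v_1] = [v_1] − [v_0].
As a 7×18 matrix over Z this has rank 6, with invariant factors (1,1,1,1,1,1).

The boundary map ∂_2: C_2 → C_1 acts by ∂[p,q,r] = [q,r] − [p,r] + [p,q]. For instance
  ∂[v_2,v_4,v_5] = [v_4,v_5] − [v_2,v_5] + [v_2,v_4],
  ∂[v_0,v_2,v_5] = [v_2,v_5] − [v_0,v_5] + [v_0,v_2].
The 18×12 boundary matrix has rank 12 and Smith normal form diag(1,1,1,1,1,1,1,1,1,1,1,2).

Now H_k = ker ∂_k / im ∂_{k+1}, so:

  H_0: rank C_0 − rank ∂_1 = 7 − 6 = 1, and the invariant factors of ∂_1 are all 1, so H_0 = Z.
  H_1: rank ker ∂_1 − rank ∂_2 = (18 − 6) − 12 = 0, and ∂_2 has invariant factor 2 > 1, so H_1 = Z/2Z.
  H_2: rank ker ∂_2 − rank ∂_3 = (12 − 12) − 0 = 0, and there is no ∂_3, so H_2 = 0.

As a check, the Euler characteristic is 7 − 18 + 12 = 1, which agrees with 1 − 0 + 0 = 1.
(K is a triangulation of the real projective plane RP^2.)

H_0 = Z,  H_1 = Z/2Z,  H_2 = 0.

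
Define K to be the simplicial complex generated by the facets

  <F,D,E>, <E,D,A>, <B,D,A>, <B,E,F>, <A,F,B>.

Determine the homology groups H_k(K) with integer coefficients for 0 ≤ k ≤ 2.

Take the total order A < B < D < E < F on the vertex set. Then K (dimension 2) consists of the simplices:

  0-simplices (5): A, B, D, E, F
  1-simplices (10): AB, AD, AE, AF, BD, BE, BF, DE, DF, EF
  2-simplices (5): ABD, ABF, ADE, BEF, DEF

so the chain groups are C_0 ≅ Z^5, C_1 ≅ Z^10, C_2 ≅ Z^5.

∂_1: C_1 → C_0 sends each edge [p,q] (with p < q) to q − p. For instance
  ∂BE = E − B.
This gives a 5×10 integer matrix of rank 4; reducing to Smith normal form yields diagonal entries (1,1,1,1).

The boundary map ∂_2: C_2 → C_1 acts by ∂[p,q,r] = [q,r] − [p,r] + [p,q]. For instance
  ∂BEF = EF − BF + BE,
  ∂ABF = BF − AF + AB.
The 10×5 boundary matrix has rank 5 and Smith normal form diag(1,1,1,1,1).

Reading off H_k = ker ∂_k / im ∂_{k+1}:

  H_0: rank C_0 − rank ∂_1 = 5 − 4 = 1, and the invariant factors of ∂_1 are all 1, so H_0 ≅ Z.
  H_1: rank ker ∂_1 − rank ∂_2 = (10 − 4) − 5 = 1, and the invariant factors of ∂_2 are all 1, so H_1 ≅ Z.
  H_2: rank ker ∂_2 − rank ∂_3 = (5 − 5) − 0 = 0, and there is no ∂_3, so H_2 ≅ 0.

(K is a triangulation of the Möbius band.)

H_0 = Z,  H_1 = Z,  H_2 = 0.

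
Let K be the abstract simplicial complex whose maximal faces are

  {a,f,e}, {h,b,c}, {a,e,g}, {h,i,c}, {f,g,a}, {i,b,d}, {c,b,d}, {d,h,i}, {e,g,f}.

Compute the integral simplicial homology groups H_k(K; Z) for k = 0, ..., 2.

Fix the vertex order a < b < c < d < e < f < g < h < i and write every simplex with vertices in increasing order. Then dim K = 2 and the simplices of K are:

  0-simplices (9): a, b, c, d, e, f, g, h, i
  1-simplices (16): ae, af, ag, bc, bd, bh, bi, cd, ch, ci, dh, di, ef, eg, fg, hi
  2-simplices (9): aef, aeg, afg, bcd, bch, bdi, chi, dhi, efg

Hence C_0 ≅ Z^9, C_1 ≅ Z^16, C_2 ≅ Z^9.

The boundary map ∂_1: C_1 → C_0 maps an edge to its endpoints' difference, ∂[p,q] = q − p. For instance
  ∂bd = d − b.
This gives a 9×16 integer matrix of rank 7; reducing to Smith normal form yields diagonal entries (1,1,1,1,1,1,1).

Boundary ∂_2: C_2 → C_1 acts by ∂[p,q,r] = [q,r] − [p,r] + [p,q]. For instance
  ∂chi = hi − ci + ch,
  ∂efg = fg − eg + ef.
This gives a 16×9 integer matrix of rank 8; reducing to Smith normal form yields diagonal entries (1,1,1,1,1,1,1,1).

Computing H_k = (kernel of ∂_k) / (image of ∂_{k+1}):

  H_0: rank C_0 − rank ∂_1 = 9 − 7 = 2, and the invariant factors of ∂_1 are all 1, so H_0 = Z^2.
  H_1: rank ker ∂_1 − rank ∂_2 = (16 − 7) − 8 = 1, and the invariant factors of ∂_2 are all 1, so H_1 = Z.
  H_2: rank ker ∂_2 − rank ∂_3 = (9 − 8) − 0 = 1, and there is no ∂_3, so H_2 = Z.

H_0 = Z^2,  H_1 = Z,  H_2 = Z.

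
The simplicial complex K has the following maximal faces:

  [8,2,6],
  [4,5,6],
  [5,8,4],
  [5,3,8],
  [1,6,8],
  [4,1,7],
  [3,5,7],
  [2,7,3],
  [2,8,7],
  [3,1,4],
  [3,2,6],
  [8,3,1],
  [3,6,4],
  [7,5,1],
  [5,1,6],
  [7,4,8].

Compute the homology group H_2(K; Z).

Take the total order 1 < 2 < 3 < 4 < 5 < 6 < 7 < 8 on the vertex set. Then K (dimension 2) consists of the simplices:

  0-simplices (8): [1], [2], [3], [4], [5], [6], [7], [8]
  1-simplices (24): (24 of them)
  2-simplices (16): [1,3,4], [1,3,8], [1,4,7], [1,5,6], [1,5,7], [1,6,8], [2,3,6], [2,3,7], [2,6,8], [2,7,8], [3,4,6], [3,5,7], [3,5,8], [4,5,6], [4,5,8], [4,7,8]

so the chain groups are C_0 ≅ Z^8, C_1 ≅ Z^24, C_2 ≅ Z^16.

The boundary map ∂_1: C_1 → C_0 sends each edge [p,q] (with p < q) to q − p. For instance
  ∂[4,8] = [8] − [4].
The 8×24 boundary matrix has rank 7 and Smith normal form diag(1,1,1,1,1,1,1).

Boundary ∂_2: C_2 → C_1 sends each 2-simplex [p,q,r] to [q,r] − [p,r] + [p,q]. For instance
  ∂[4,7,8] = [7,8] − [4,8] + [4,7],
  ∂[2,3,7] = [3,7] − [2,7] + [2,3].
As a 24×16 matrix over Z this has rank 15, with invariant factors (1,1,1,1,1,1,1,1,1,1,1,1,1,1,1).

Now H_k = ker ∂_k / im ∂_{k+1}, so:

  H_2: rank ker ∂_2 − rank ∂_3 = (16 − 15) − 0 = 1, and there is no ∂_3, so H_2 ≅ Z.

(K is a triangulation of the torus T^2.)

H_2 ≅ Z.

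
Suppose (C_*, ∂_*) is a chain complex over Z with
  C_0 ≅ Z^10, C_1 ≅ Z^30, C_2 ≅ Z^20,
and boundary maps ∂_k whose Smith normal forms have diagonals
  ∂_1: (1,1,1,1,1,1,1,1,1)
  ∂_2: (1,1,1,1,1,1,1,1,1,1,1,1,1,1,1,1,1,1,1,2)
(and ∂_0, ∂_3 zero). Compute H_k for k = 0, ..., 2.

H_0: b_0 = 10 − 0 − 9 = 1; torsion from ∂_1 factors > 1: none. So H_0 = Z.
H_1: b_1 = 30 − 9 − 20 = 1; torsion from ∂_2 factors > 1: [2]. So H_1 = Z ⊕ Z/2Z.
H_2: b_2 = 20 − 20 − 0 = 0; torsion from ∂_3 factors > 1: none. So H_2 = 0.

H_0 = Z,  H_1 = Z ⊕ Z/2Z,  H_2 = 0.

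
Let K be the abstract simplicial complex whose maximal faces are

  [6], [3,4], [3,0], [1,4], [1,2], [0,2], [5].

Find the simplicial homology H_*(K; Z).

H_0 = Z^3,  H_1 = Z.

We work with the vertex ordering 0 < 1 < 2 < 3 < 4 < 5 < 6. The simplices of K, each written with vertices in increasing order, are:

  0-simplices (7): [0], [1], [2], [3], [4], [5], [6]
  1-simplices (5): [0,2], [0,3], [1,2], [1,4], [3,4]

Hence C_0 ≅ Z^7, C_1 ≅ Z^5.

Boundary ∂_1: C_1 → C_0 sends each edge [p,q] (with p < q) to q − p. For instance
  ∂[1,4] = [4] − [1].
As a 7×5 matrix over Z this has rank 4, with invariant factors (1,1,1,1).

Reading off H_k = ker ∂_k / im ∂_{k+1}:

  H_0: rank C_0 − rank ∂_1 = 7 − 4 = 3, and the invariant factors of ∂_1 are all 1, so H_0 = Z^3.
  H_1: rank ker ∂_1 − rank ∂_2 = (5 − 4) − 0 = 1, and there is no ∂_2, so H_1 = Z.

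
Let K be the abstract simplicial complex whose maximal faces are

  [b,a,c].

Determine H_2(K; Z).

H_2 = 0.

Fix the vertex order a < b < c and write every simplex with vertices in increasing order. Then dim K = 2 and the simplices of K are:

  0-simplices (3): a, b, c
  1-simplices (3): ab, ac, bc
  2-simplices (1): abc

Hence C_0 ≅ Z^3, C_1 ≅ Z^3, C_2 ≅ Z^1.

Boundary ∂_1: C_1 → C_0 sends each edge [p,q] (with p < q) to q − p. For instance
  ∂ac = c − a.
The 3×3 boundary matrix has rank 2 and Smith normal form diag(1,1).

The boundary map ∂_2: C_2 → C_1 maps a triangle to the signed sum of its edges. For instance
  ∂abc = bc − ac + ab.
As a 3×1 matrix over Z this has rank 1, with invariant factors (1).

Reading off H_k = ker ∂_k / im ∂_{k+1}:

  H_2: rank ker ∂_2 − rank ∂_3 = (1 − 1) − 0 = 0, and there is no ∂_3, so H_2 ≅ 0.

(K is a triangulation of the 2-simplex.)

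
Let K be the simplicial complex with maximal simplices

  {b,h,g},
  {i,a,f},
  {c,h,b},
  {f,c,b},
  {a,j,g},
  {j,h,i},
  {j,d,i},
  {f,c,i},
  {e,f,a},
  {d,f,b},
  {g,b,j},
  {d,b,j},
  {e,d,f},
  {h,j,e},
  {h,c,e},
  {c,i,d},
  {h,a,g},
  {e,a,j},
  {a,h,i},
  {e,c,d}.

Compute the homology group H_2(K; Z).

Order the vertices as a < b < c < d < e < f < g < h < i < j. Listing each simplex with vertices in this order, K has dimension 2 with simplices:

  0-simplices (10): a, b, c, d, e, f, g, h, i, j
  1-simplices (30): ae, af, ag, ah, ai, aj, bc, bd, bf, bg, bh, bj, cd, ce, cf, ch, ci, de, df, di, dj, ef, eh, ej, fi, gh, gj, hi, hj, ij
  2-simplices (20): aef, aej, afi, agh, agj, ahi, bcf, bch, bdf, bdj, bgh, bgj, cde, cdi, ceh, cfi, def, dij, ehj, hij

giving chain groups C_0 ≅ Z^10, C_1 ≅ Z^30, C_2 ≅ Z^20.

∂_1: C_1 → C_0 sends each edge [p,q] (with p < q) to q − p. For instance
  ∂ai = i − a.
The resulting 10×30 matrix has rank 9, and its Smith normal form has invariant factors (1,1,1,1,1,1,1,1,1).

The boundary map ∂_2: C_2 → C_1 sends each 2-simplex [p,q,r] to [q,r] − [p,r] + [p,q]. For instance
  ∂bch = ch − bh + bc,
  ∂def = ef − df + de.
This gives a 30×20 integer matrix of rank 20; reducing to Smith normal form yields diagonal entries (1,1,1,1,1,1,1,1,1,1,1,1,1,1,1,1,1,1,1,2).

Reading off H_k = ker ∂_k / im ∂_{k+1}:

  H_2: rank ker ∂_2 − rank ∂_3 = (20 − 20) − 0 = 0, and there is no ∂_3, so H_2 ≅ 0.

H_2 = 0.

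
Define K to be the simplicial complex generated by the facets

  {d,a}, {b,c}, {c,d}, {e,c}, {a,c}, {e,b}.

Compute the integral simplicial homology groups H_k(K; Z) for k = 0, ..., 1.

H_0 = Z,  H_1 = Z^2.

Take the total order a < b < c < d < e on the vertex set. Then K (dimension 1) consists of the simplices:

  0-simplices (5): a, b, c, d, e
  1-simplices (6): ac, ad, bc, be, cd, ce

so the chain groups are C_0 ≅ Z^5, C_1 ≅ Z^6.

The boundary map ∂_1: C_1 → C_0 is given by ∂[p,q] = [q] − [p]. For instance
  ∂cd = d − c.
The resulting 5×6 matrix has rank 4, and its Smith normal form has invariant factors (1,1,1,1).

Reading off H_k = ker ∂_k / im ∂_{k+1}:

  H_0: rank C_0 − rank ∂_1 = 5 − 4 = 1, and the invariant factors of ∂_1 are all 1, so H_0 ≅ Z.
  H_1: rank ker ∂_1 − rank ∂_2 = (6 − 4) − 0 = 2, and there is no ∂_2, so H_1 ≅ Z^2.

As a check, the Euler characteristic is 5 − 6 = -1, which agrees with 1 − 2 = -1.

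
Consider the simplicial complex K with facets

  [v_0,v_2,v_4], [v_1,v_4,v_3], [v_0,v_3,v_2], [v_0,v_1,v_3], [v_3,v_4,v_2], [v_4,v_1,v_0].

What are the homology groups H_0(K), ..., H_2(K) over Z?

Order the vertices as v_0 < v_1 < v_2 < v_3 < v_4. Listing each simplex with vertices in this order, K has dimension 2 with simplices:

  0-simplices (5): [v_0], [v_1], [v_2], [v_3], [v_4]
  1-simplices (9): [v_0,v_1], [v_0,v_2], [v_0,v_3], [v_0,v_4], [v_1,v_3], [v_1,v_4], [v_2,v_3], [v_2,v_4], [v_3,v_4]
  2-simplices (6): [v_0,v_1,v_3], [v_0,v_1,v_4], [v_0,v_2,v_3], [v_0,v_2,v_4], [v_1,v_3,v_4], [v_2,v_3,v_4]

Hence C_0 ≅ Z^5, C_1 ≅ Z^9, C_2 ≅ Z^6.

∂_1: C_1 → C_0 sends each edge [p,q] (with p < q) to q − p. For instance
  ∂[v_0,v_2] = [v_2] − [v_0].
As a 5×9 matrix over Z this has rank 4, with invariant factors (1,1,1,1).

Boundary ∂_2: C_2 → C_1 sends each 2-simplex [p,q,r] to [q,r] − [p,r] + [p,q]. For instance
  ∂[v_1,v_3,v_4] = [v_3,v_4] − [v_1,v_4] + [v_1,v_3],
  ∂[v_0,v_1,v_4] = [v_1,v_4] − [v_0,v_4] + [v_0,v_1].
As a 9×6 matrix over Z this has rank 5, with invariant factors (1,1,1,1,1).

Now H_k = ker ∂_k / im ∂_{k+1}, so:

  H_0: rank C_0 − rank ∂_1 = 5 − 4 = 1, and the invariant factors of ∂_1 are all 1, so H_0 = Z.
  H_1: rank ker ∂_1 − rank ∂_2 = (9 − 4) − 5 = 0, and the invariant factors of ∂_2 are all 1, so H_1 = 0.
  H_2: rank ker ∂_2 − rank ∂_3 = (6 − 5) − 0 = 1, and there is no ∂_3, so H_2 = Z.

H_0 ≅ Z,  H_1 = 0,  H_2 ≅ Z.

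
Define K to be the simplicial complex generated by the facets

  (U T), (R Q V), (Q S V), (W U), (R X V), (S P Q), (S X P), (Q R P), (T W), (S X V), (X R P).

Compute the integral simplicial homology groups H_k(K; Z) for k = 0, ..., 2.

We work with the vertex ordering P < Q < R < S < T < U < V < W < X. The simplices of K, each written with vertices in increasing order, are:

  0-simplices (9): P, Q, R, S, T, U, V, W, X
  1-simplices (15): PQ, PR, PS, PX, QR, QS, QV, RV, RX, SV, SX, TU, TW, UW, VX
  2-simplices (8): PQR, PQS, PRX, PSX, QRV, QSV, RVX, SVX

Hence C_0 ≅ Z^9, C_1 ≅ Z^15, C_2 ≅ Z^8.

Boundary ∂_1: C_1 → C_0 maps an edge to its endpoints' difference, ∂[p,q] = q − p.
This gives a 9×15 integer matrix of rank 7; reducing to Smith normal form yields diagonal entries (1,1,1,1,1,1,1).

∂_2: C_2 → C_1 sends each 2-simplex [p,q,r] to [q,r] − [p,r] + [p,q]. For instance
  ∂QSV = SV − QV + QS,
  ∂PQR = QR − PR + PQ.
The 15×8 boundary matrix has rank 7 and Smith normal form diag(1,1,1,1,1,1,1).

Reading off H_k = ker ∂_k / im ∂_{k+1}:

  H_0: rank C_0 − rank ∂_1 = 9 − 7 = 2, and the invariant factors of ∂_1 are all 1, so H_0 = Z^2.
  H_1: rank ker ∂_1 − rank ∂_2 = (15 − 7) − 7 = 1, and the invariant factors of ∂_2 are all 1, so H_1 = Z.
  H_2: rank ker ∂_2 − rank ∂_3 = (8 − 7) − 0 = 1, and there is no ∂_3, so H_2 = Z.

As a check, the Euler characteristic is 9 − 15 + 8 = 2, which agrees with 2 − 1 + 1 = 2.
(K is a triangulation of the disjoint union of the circle S^1 and the 2-sphere S^2.)

H_0 ≅ Z^2,  H_1 ≅ Z,  H_2 ≅ Z.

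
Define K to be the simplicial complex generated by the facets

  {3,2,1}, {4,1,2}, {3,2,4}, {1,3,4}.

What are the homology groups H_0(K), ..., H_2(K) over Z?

Order the vertices as 1 < 2 < 3 < 4. Listing each simplex with vertices in this order, K has dimension 2 with simplices:

  0-simplices (4): [1], [2], [3], [4]
  1-simplices (6): [1,2], [1,3], [1,4], [2,3], [2,4], [3,4]
  2-simplices (4): [1,2,3], [1,2,4], [1,3,4], [2,3,4]

Hence C_0 ≅ Z^4, C_1 ≅ Z^6, C_2 ≅ Z^4.

The boundary map ∂_1: C_1 → C_0 is given by ∂[p,q] = [q] − [p]. For instance
  ∂[2,4] = [4] − [2].
This gives a 4×6 integer matrix of rank 3; reducing to Smith normal form yields diagonal entries (1,1,1).

∂_2: C_2 → C_1 sends each 2-simplex [p,q,r] to [q,r] − [p,r] + [p,q]. For instance
  ∂[1,2,3] = [2,3] − [1,3] + [1,2],
  ∂[1,3,4] = [3,4] − [1,4] + [1,3].
The 6×4 boundary matrix has rank 3 and Smith normal form diag(1,1,1).

Computing H_k = (kernel of ∂_k) / (image of ∂_{k+1}):

  H_0: rank C_0 − rank ∂_1 = 4 − 3 = 1, and the invariant factors of ∂_1 are all 1, so H_0 = Z.
  H_1: rank ker ∂_1 − rank ∂_2 = (6 − 3) − 3 = 0, and the invariant factors of ∂_2 are all 1, so H_1 = 0.
  H_2: rank ker ∂_2 − rank ∂_3 = (4 − 3) − 0 = 1, and there is no ∂_3, so H_2 = Z.

As a check, the Euler characteristic is 4 − 6 + 4 = 2, which agrees with 1 − 0 + 1 = 2.

H_0 ≅ Z,  H_1 = 0,  H_2 ≅ Z.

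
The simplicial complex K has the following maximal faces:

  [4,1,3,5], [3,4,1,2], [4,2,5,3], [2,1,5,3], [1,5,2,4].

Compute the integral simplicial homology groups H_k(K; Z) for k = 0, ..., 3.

Order the vertices as 1 < 2 < 3 < 4 < 5. Listing each simplex with vertices in this order, K has dimension 3 with simplices:

  0-simplices (5): [1], [2], [3], [4], [5]
  1-simplices (10): [1,2], [1,3], [1,4], [1,5], [2,3], [2,4], [2,5], [3,4], [3,5], [4,5]
  2-simplices (10): [1,2,3], [1,2,4], [1,2,5], [1,3,4], [1,3,5], [1,4,5], [2,3,4], [2,3,5], [2,4,5], [3,4,5]
  3-simplices (5): [1,2,3,4], [1,2,3,5], [1,2,4,5], [1,3,4,5], [2,3,4,5]

Hence C_0 ≅ Z^5, C_1 ≅ Z^10, C_2 ≅ Z^10, C_3 ≅ Z^5.

∂_1: C_1 → C_0 is given by ∂[p,q] = [q] − [p].
As a 5×10 matrix over Z this has rank 4, with invariant factors (1,1,1,1).

Boundary ∂_2: C_2 → C_1 sends each 2-simplex [p,q,r] to [q,r] − [p,r] + [p,q]. For instance
  ∂[2,3,5] = [3,5] − [2,5] + [2,3],
  ∂[1,2,3] = [2,3] − [1,3] + [1,2].
As a 10×10 matrix over Z this has rank 6, with invariant factors (1,1,1,1,1,1).

∂_3: C_3 → C_2 sends each 3-simplex σ to the alternating sum Σ_i (−1)^i (σ with its i-th vertex removed). For instance
  ∂[1,2,3,4] = [2,3,4] − [1,3,4] + [1,2,4] − [1,2,3],
  ∂[2,3,4,5] = [3,4,5] − [2,4,5] + [2,3,5] − [2,3,4].
This gives a 10×5 integer matrix of rank 4; reducing to Smith normal form yields diagonal entries (1,1,1,1).

From H_k ≅ ker(∂_k) / im(∂_{k+1}) we obtain:

  H_0: rank C_0 − rank ∂_1 = 5 − 4 = 1, and the invariant factors of ∂_1 are all 1, so H_0 ≅ Z.
  H_1: rank ker ∂_1 − rank ∂_2 = (10 − 4) − 6 = 0, and the invariant factors of ∂_2 are all 1, so H_1 ≅ 0.
  H_2: rank ker ∂_2 − rank ∂_3 = (10 − 6) − 4 = 0, and the invariant factors of ∂_3 are all 1, so H_2 ≅ 0.
  H_3: rank ker ∂_3 − rank ∂_4 = (5 − 4) − 0 = 1, and there is no ∂_4, so H_3 ≅ Z.

As a check, the Euler characteristic is 5 − 10 + 10 − 5 = 0, which agrees with 1 − 0 + 0 − 1 = 0.
(K is a triangulation of the 3-sphere S^3.)

H_0 = Z,  H_1 = 0,  H_2 = 0,  H_3 = Z.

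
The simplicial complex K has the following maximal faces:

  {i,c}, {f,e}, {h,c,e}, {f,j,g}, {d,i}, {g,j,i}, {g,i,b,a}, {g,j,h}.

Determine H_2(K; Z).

H_2 = 0.

We work with the vertex ordering a < b < c < d < e < f < g < h < i < j. The simplices of K, each written with vertices in increasing order, are:

  0-simplices (10): a, b, c, d, e, f, g, h, i, j
  1-simplices (18): ab, ag, ai, bg, bi, ce, ch, ci, di, ef, eh, fg, fj, gh, gi, gj, hj, ij
  2-simplices (8): abg, abi, agi, bgi, ceh, fgj, ghj, gij
  3-simplices (1): abgi

Hence C_0 ≅ Z^10, C_1 ≅ Z^18, C_2 ≅ Z^8, C_3 ≅ Z^1.

Boundary ∂_1: C_1 → C_0 is given by ∂[p,q] = [q] − [p].
As a 10×18 matrix over Z this has rank 9, with invariant factors (1,1,1,1,1,1,1,1,1).

Boundary ∂_2: C_2 → C_1 maps a triangle to the signed sum of its edges. For instance
  ∂fgj = gj − fj + fg,
  ∂gij = ij − gj + gi.
This gives a 18×8 integer matrix of rank 7; reducing to Smith normal form yields diagonal entries (1,1,1,1,1,1,1).

Boundary ∂_3: C_3 → C_2 sends each 3-simplex σ to the alternating sum Σ_i (−1)^i (σ with its i-th vertex removed). For instance
  ∂abgi = bgi − agi + abi − abg.
As a 8×1 matrix over Z this has rank 1, with invariant factors (1).

Reading off H_k = ker ∂_k / im ∂_{k+1}:

  H_2: rank ker ∂_2 − rank ∂_3 = (8 − 7) − 1 = 0, and the invariant factors of ∂_3 are all 1, so H_2 = 0.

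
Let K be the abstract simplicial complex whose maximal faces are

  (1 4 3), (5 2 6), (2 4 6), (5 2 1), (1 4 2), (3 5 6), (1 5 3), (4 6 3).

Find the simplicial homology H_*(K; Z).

H_0 = Z,  H_1 = 0,  H_2 = Z.

Take the total order 1 < 2 < 3 < 4 < 5 < 6 on the vertex set. Then K (dimension 2) consists of the simplices:

  0-simplices (6): [1], [2], [3], [4], [5], [6]
  1-simplices (12): [1,2], [1,3], [1,4], [1,5], [2,4], [2,5], [2,6], [3,4], [3,5], [3,6], [4,6], [5,6]
  2-simplices (8): [1,2,4], [1,2,5], [1,3,4], [1,3,5], [2,4,6], [2,5,6], [3,4,6], [3,5,6]

so the chain groups are C_0 ≅ Z^6, C_1 ≅ Z^12, C_2 ≅ Z^8.

The boundary map ∂_1: C_1 → C_0 maps an edge to its endpoints' difference, ∂[p,q] = q − p.
The resulting 6×12 matrix has rank 5, and its Smith normal form has invariant factors (1,1,1,1,1).

∂_2: C_2 → C_1 sends each 2-simplex [p,q,r] to [q,r] − [p,r] + [p,q]. For instance
  ∂[1,3,5] = [3,5] − [1,5] + [1,3],
  ∂[1,3,4] = [3,4] − [1,4] + [1,3].
As a 12×8 matrix over Z this has rank 7, with invariant factors (1,1,1,1,1,1,1).

Now H_k = ker ∂_k / im ∂_{k+1}, so:

  H_0: rank C_0 − rank ∂_1 = 6 − 5 = 1, and the invariant factors of ∂_1 are all 1, so H_0 ≅ Z.
  H_1: rank ker ∂_1 − rank ∂_2 = (12 − 5) − 7 = 0, and the invariant factors of ∂_2 are all 1, so H_1 ≅ 0.
  H_2: rank ker ∂_2 − rank ∂_3 = (8 − 7) − 0 = 1, and there is no ∂_3, so H_2 ≅ Z.

As a check, the Euler characteristic is 6 − 12 + 8 = 2, which agrees with 1 − 0 + 1 = 2.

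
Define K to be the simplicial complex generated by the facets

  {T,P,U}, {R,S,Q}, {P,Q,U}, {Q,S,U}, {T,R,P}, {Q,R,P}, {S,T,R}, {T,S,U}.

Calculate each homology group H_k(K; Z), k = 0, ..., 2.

H_0 = Z,  H_1 = 0,  H_2 = Z.

Order the vertices as P < Q < R < S < T < U. Listing each simplex with vertices in this order, K has dimension 2 with simplices:

  0-simplices (6): P, Q, R, S, T, U
  1-simplices (12): PQ, PR, PT, PU, QR, QS, QU, RS, RT, ST, SU, TU
  2-simplices (8): PQR, PQU, PRT, PTU, QRS, QSU, RST, STU

so the chain groups are C_0 ≅ Z^6, C_1 ≅ Z^12, C_2 ≅ Z^8.

∂_1: C_1 → C_0 maps an edge to its endpoints' difference, ∂[p,q] = q − p.
This gives a 6×12 integer matrix of rank 5; reducing to Smith normal form yields diagonal entries (1,1,1,1,1).

Boundary ∂_2: C_2 → C_1 acts by ∂[p,q,r] = [q,r] − [p,r] + [p,q]. For instance
  ∂QRS = RS − QS + QR,
  ∂STU = TU − SU + ST.
This gives a 12×8 integer matrix of rank 7; reducing to Smith normal form yields diagonal entries (1,1,1,1,1,1,1).

From H_k ≅ ker(∂_k) / im(∂_{k+1}) we obtain:

  H_0: rank C_0 − rank ∂_1 = 6 − 5 = 1, and the invariant factors of ∂_1 are all 1, so H_0 = Z.
  H_1: rank ker ∂_1 − rank ∂_2 = (12 − 5) − 7 = 0, and the invariant factors of ∂_2 are all 1, so H_1 = 0.
  H_2: rank ker ∂_2 − rank ∂_3 = (8 − 7) − 0 = 1, and there is no ∂_3, so H_2 = Z.

As a check, the Euler characteristic is 6 − 12 + 8 = 2, which agrees with 1 − 0 + 1 = 2.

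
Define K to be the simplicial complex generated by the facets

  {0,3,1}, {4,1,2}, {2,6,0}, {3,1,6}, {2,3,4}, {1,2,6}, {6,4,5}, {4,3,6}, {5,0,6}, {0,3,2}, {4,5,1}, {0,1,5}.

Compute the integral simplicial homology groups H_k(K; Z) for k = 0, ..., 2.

H_0 = Z,  H_1 = Z_2,  H_2 = 0.

Order the vertices as 0 < 1 < 2 < 3 < 4 < 5 < 6. Listing each simplex with vertices in this order, K has dimension 2 with simplices:

  0-simplices (7): [0], [1], [2], [3], [4], [5], [6]
  1-simplices (18): [0,1], [0,2], [0,3], [0,5], [0,6], [1,2], [1,3], [1,4], [1,5], [1,6], [2,3], [2,4], [2,6], [3,4], [3,6], [4,5], [4,6], [5,6]
  2-simplices (12): [0,1,3], [0,1,5], [0,2,3], [0,2,6], [0,5,6], [1,2,4], [1,2,6], [1,3,6], [1,4,5], [2,3,4], [3,4,6], [4,5,6]

Hence C_0 ≅ Z^7, C_1 ≅ Z^18, C_2 ≅ Z^12.

∂_1: C_1 → C_0 maps an edge to its endpoints' difference, ∂[p,q] = q − p.
This gives a 7×18 integer matrix of rank 6; reducing to Smith normal form yields diagonal entries (1,1,1,1,1,1).

The boundary map ∂_2: C_2 → C_1 maps a triangle to the signed sum of its edges. For instance
  ∂[0,5,6] = [5,6] − [0,6] + [0,5],
  ∂[1,3,6] = [3,6] − [1,6] + [1,3].
This gives a 18×12 integer matrix of rank 12; reducing to Smith normal form yields diagonal entries (1,1,1,1,1,1,1,1,1,1,1,2).

From H_k ≅ ker(∂_k) / im(∂_{k+1}) we obtain:

  H_0: rank C_0 − rank ∂_1 = 7 − 6 = 1, and the invariant factors of ∂_1 are all 1, so H_0 ≅ Z.
  H_1: rank ker ∂_1 − rank ∂_2 = (18 − 6) − 12 = 0, and ∂_2 has invariant factor 2 > 1, so H_1 ≅ Z_2.
  H_2: rank ker ∂_2 − rank ∂_3 = (12 − 12) − 0 = 0, and there is no ∂_3, so H_2 ≅ 0.

(K is a triangulation of the real projective plane RP^2.)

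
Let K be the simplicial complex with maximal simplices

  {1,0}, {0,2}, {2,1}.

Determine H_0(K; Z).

Take the total order 0 < 1 < 2 on the vertex set. Then K (dimension 1) consists of the simplices:

  0-simplices (3): [0], [1], [2]
  1-simplices (3): [0,1], [0,2], [1,2]

so the chain groups are C_0 ≅ Z^3, C_1 ≅ Z^3.

∂_1: C_1 → C_0 is given by ∂[p,q] = [q] − [p]. For instance
  ∂[0,2] = [2] − [0].
The resulting 3×3 matrix has rank 2, and its Smith normal form has invariant factors (1,1).

Now H_k = ker ∂_k / im ∂_{k+1}, so:

  H_0: rank C_0 − rank ∂_1 = 3 − 2 = 1, and the invariant factors of ∂_1 are all 1, so H_0 ≅ Z.

(K is a triangulation of the circle S^1.)

H_0 = Z.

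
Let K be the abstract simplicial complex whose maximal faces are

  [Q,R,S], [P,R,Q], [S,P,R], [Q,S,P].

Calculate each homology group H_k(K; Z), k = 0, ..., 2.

H_0 = Z,  H_1 = 0,  H_2 = Z.

Fix the vertex order P < Q < R < S and write every simplex with vertices in increasing order. Then dim K = 2 and the simplices of K are:

  0-simplices (4): P, Q, R, S
  1-simplices (6): PQ, PR, PS, QR, QS, RS
  2-simplices (4): PQR, PQS, PRS, QRS

giving chain groups C_0 ≅ Z^4, C_1 ≅ Z^6, C_2 ≅ Z^4.

Boundary ∂_1: C_1 → C_0 is given by ∂[p,q] = [q] − [p]. For instance
  ∂QS = S − Q.
The 4×6 boundary matrix has rank 3 and Smith normal form diag(1,1,1).

The boundary map ∂_2: C_2 → C_1 sends each 2-simplex [p,q,r] to [q,r] − [p,r] + [p,q]. For instance
  ∂PQS = QS − PS + PQ,
  ∂PQR = QR − PR + PQ.
As a 6×4 matrix over Z this has rank 3, with invariant factors (1,1,1).

From H_k ≅ ker(∂_k) / im(∂_{k+1}) we obtain:

  H_0: rank C_0 − rank ∂_1 = 4 − 3 = 1, and the invariant factors of ∂_1 are all 1, so H_0 = Z.
  H_1: rank ker ∂_1 − rank ∂_2 = (6 − 3) − 3 = 0, and the invariant factors of ∂_2 are all 1, so H_1 = 0.
  H_2: rank ker ∂_2 − rank ∂_3 = (4 − 3) − 0 = 1, and there is no ∂_3, so H_2 = Z.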